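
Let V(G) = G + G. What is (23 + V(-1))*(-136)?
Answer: -2856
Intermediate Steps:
V(G) = 2*G
(23 + V(-1))*(-136) = (23 + 2*(-1))*(-136) = (23 - 2)*(-136) = 21*(-136) = -2856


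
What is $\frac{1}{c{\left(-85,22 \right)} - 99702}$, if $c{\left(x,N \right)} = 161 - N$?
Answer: $- \frac{1}{99563} \approx -1.0044 \cdot 10^{-5}$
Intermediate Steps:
$\frac{1}{c{\left(-85,22 \right)} - 99702} = \frac{1}{\left(161 - 22\right) - 99702} = \frac{1}{139 - 99702} = \frac{1}{-99563} = - \frac{1}{99563}$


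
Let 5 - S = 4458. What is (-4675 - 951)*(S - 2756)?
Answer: 40557834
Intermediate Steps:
S = -4453 (S = 5 - 1*4458 = 5 - 4458 = -4453)
(-4675 - 951)*(S - 2756) = (-4675 - 951)*(-4453 - 2756) = -5626*(-7209) = 40557834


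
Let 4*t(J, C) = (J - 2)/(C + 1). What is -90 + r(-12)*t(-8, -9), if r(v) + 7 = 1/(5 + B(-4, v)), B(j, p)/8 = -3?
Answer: -14015/152 ≈ -92.204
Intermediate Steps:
t(J, C) = (-2 + J)/(4*(1 + C)) (t(J, C) = ((J - 2)/(C + 1))/4 = ((-2 + J)/(1 + C))/4 = (-2 + J)/(4*(1 + C)))
B(j, p) = -24 (B(j, p) = 8*(-3) = -24)
r(v) = -134/19 (r(v) = -7 + 1/(5 - 24) = -7 + 1/(-19) = -7 - 1/19 = -134/19)
-90 + r(-12)*t(-8, -9) = -90 - 67*(-2 - 8)/(38*(1 - 9)) = -90 - 67*(-10)/(38*(-8)) = -90 - 67*(-1)*(-10)/(38*8) = -90 - 134/19*5/16 = -90 - 335/152 = -14015/152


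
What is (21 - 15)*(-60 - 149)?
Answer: -1254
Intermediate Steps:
(21 - 15)*(-60 - 149) = 6*(-209) = -1254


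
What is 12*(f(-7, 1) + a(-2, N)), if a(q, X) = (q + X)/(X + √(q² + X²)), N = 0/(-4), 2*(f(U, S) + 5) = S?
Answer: -66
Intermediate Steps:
f(U, S) = -5 + S/2
N = 0 (N = 0*(-¼) = 0)
a(q, X) = (X + q)/(X + √(X² + q²))
12*(f(-7, 1) + a(-2, N)) = 12*((-5 + (½)*1) + (0 - 2)/(0 + √(0² + (-2)²))) = 12*((-5 + ½) - 2/(0 + √(0 + 4))) = 12*(-9/2 - 2/(0 + √4)) = 12*(-9/2 - 2/(0 + 2)) = 12*(-9/2 - 2/2) = 12*(-9/2 + (½)*(-2)) = 12*(-9/2 - 1) = 12*(-11/2) = -66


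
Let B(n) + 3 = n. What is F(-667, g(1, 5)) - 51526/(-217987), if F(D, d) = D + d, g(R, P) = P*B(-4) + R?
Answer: -152757361/217987 ≈ -700.76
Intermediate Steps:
B(n) = -3 + n
g(R, P) = R - 7*P (g(R, P) = P*(-3 - 4) + R = P*(-7) + R = -7*P + R = R - 7*P)
F(-667, g(1, 5)) - 51526/(-217987) = (-667 + (1 - 7*5)) - 51526/(-217987) = (-667 + (1 - 35)) - 51526*(-1)/217987 = (-667 - 34) - 1*(-51526/217987) = -701 + 51526/217987 = -152757361/217987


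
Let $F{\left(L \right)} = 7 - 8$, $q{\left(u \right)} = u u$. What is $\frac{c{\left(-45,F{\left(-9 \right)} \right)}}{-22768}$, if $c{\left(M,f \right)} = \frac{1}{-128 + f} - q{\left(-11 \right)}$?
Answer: $\frac{7805}{1468536} \approx 0.0053148$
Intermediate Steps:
$q{\left(u \right)} = u^{2}$
$F{\left(L \right)} = -1$ ($F{\left(L \right)} = 7 - 8 = -1$)
$c{\left(M,f \right)} = -121 + \frac{1}{-128 + f}$ ($c{\left(M,f \right)} = \frac{1}{-128 + f} - \left(-11\right)^{2} = \frac{1}{-128 + f} - 121 = -121 + \frac{1}{-128 + f}$)
$\frac{c{\left(-45,F{\left(-9 \right)} \right)}}{-22768} = \frac{\frac{1}{-128 - 1} \left(15489 - -121\right)}{-22768} = \frac{15489 + 121}{-129} \left(- \frac{1}{22768}\right) = \left(- \frac{1}{129}\right) 15610 \left(- \frac{1}{22768}\right) = \left(- \frac{15610}{129}\right) \left(- \frac{1}{22768}\right) = \frac{7805}{1468536}$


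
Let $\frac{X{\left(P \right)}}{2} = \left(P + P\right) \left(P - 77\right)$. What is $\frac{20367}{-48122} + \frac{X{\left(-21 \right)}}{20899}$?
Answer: $- \frac{29509629}{1005701678} \approx -0.029342$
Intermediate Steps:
$X{\left(P \right)} = 4 P \left(-77 + P\right)$ ($X{\left(P \right)} = 2 \left(P + P\right) \left(P - 77\right) = 2 \cdot 2 P \left(-77 + P\right) = 4 P \left(-77 + P\right)$)
$\frac{20367}{-48122} + \frac{X{\left(-21 \right)}}{20899} = \frac{20367}{-48122} + \frac{4 \left(-21\right) \left(-77 - 21\right)}{20899} = 20367 \left(- \frac{1}{48122}\right) + 4 \left(-21\right) \left(-98\right) \frac{1}{20899} = - \frac{20367}{48122} + 8232 \cdot \frac{1}{20899} = - \frac{20367}{48122} + \frac{8232}{20899} = - \frac{29509629}{1005701678}$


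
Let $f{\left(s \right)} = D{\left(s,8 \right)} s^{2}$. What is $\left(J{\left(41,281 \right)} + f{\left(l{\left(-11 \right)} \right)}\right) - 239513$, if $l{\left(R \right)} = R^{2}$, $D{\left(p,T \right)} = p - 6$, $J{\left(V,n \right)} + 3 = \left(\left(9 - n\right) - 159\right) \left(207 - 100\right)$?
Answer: $1398082$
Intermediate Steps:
$J{\left(V,n \right)} = -16053 - 107 n$ ($J{\left(V,n \right)} = -3 + \left(\left(9 - n\right) - 159\right) \left(207 - 100\right) = -3 + \left(-150 - n\right) 107 = -3 - \left(16050 + 107 n\right) = -16053 - 107 n$)
$D{\left(p,T \right)} = -6 + p$ ($D{\left(p,T \right)} = p - 6 = -6 + p$)
$f{\left(s \right)} = s^{2} \left(-6 + s\right)$ ($f{\left(s \right)} = \left(-6 + s\right) s^{2} = s^{2} \left(-6 + s\right)$)
$\left(J{\left(41,281 \right)} + f{\left(l{\left(-11 \right)} \right)}\right) - 239513 = \left(\left(-16053 - 30067\right) + \left(\left(-11\right)^{2}\right)^{2} \left(-6 + \left(-11\right)^{2}\right)\right) - 239513 = \left(\left(-16053 - 30067\right) + 121^{2} \left(-6 + 121\right)\right) - 239513 = \left(-46120 + 14641 \cdot 115\right) - 239513 = \left(-46120 + 1683715\right) - 239513 = 1637595 - 239513 = 1398082$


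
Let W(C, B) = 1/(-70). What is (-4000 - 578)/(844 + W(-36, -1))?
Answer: -106820/19693 ≈ -5.4243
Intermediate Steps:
W(C, B) = -1/70
(-4000 - 578)/(844 + W(-36, -1)) = (-4000 - 578)/(844 - 1/70) = -4578/59079/70 = -4578*70/59079 = -106820/19693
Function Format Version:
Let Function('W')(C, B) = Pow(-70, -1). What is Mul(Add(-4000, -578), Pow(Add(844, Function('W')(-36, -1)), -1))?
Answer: Rational(-106820, 19693) ≈ -5.4243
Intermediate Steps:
Function('W')(C, B) = Rational(-1, 70)
Mul(Add(-4000, -578), Pow(Add(844, Function('W')(-36, -1)), -1)) = Mul(Add(-4000, -578), Pow(Add(844, Rational(-1, 70)), -1)) = Mul(-4578, Pow(Rational(59079, 70), -1)) = Mul(-4578, Rational(70, 59079)) = Rational(-106820, 19693)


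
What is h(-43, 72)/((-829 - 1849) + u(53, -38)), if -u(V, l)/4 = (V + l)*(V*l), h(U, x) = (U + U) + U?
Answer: -129/118162 ≈ -0.0010917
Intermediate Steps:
h(U, x) = 3*U (h(U, x) = 2*U + U = 3*U)
u(V, l) = -4*V*l*(V + l) (u(V, l) = -4*(V + l)*V*l = -4*V*l*(V + l))
h(-43, 72)/((-829 - 1849) + u(53, -38)) = (3*(-43))/((-829 - 1849) - 4*53*(-38)*(53 - 38)) = -129/(-2678 - 4*53*(-38)*15) = -129/(-2678 + 120840) = -129/118162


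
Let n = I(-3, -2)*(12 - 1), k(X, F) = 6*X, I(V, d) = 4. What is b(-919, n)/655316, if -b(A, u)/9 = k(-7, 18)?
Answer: 189/327658 ≈ 0.00057682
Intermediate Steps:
n = 44 (n = 4*(12 - 1) = 4*11 = 44)
b(A, u) = 378 (b(A, u) = -54*(-7) = -9*(-42) = 378)
b(-919, n)/655316 = 378/655316 = 378*(1/655316) = 189/327658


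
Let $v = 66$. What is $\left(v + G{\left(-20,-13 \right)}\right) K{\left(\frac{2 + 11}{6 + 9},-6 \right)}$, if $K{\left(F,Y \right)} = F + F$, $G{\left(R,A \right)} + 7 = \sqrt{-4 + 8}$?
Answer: $\frac{1586}{15} \approx 105.73$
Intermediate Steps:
$G{\left(R,A \right)} = -5$ ($G{\left(R,A \right)} = -7 + \sqrt{-4 + 8} = -7 + \sqrt{4} = -7 + 2 = -5$)
$K{\left(F,Y \right)} = 2 F$
$\left(v + G{\left(-20,-13 \right)}\right) K{\left(\frac{2 + 11}{6 + 9},-6 \right)} = \left(66 - 5\right) 2 \frac{2 + 11}{6 + 9} = 61 \cdot 2 \cdot \frac{13}{15} = 61 \cdot \frac{26}{15} = \frac{1586}{15}$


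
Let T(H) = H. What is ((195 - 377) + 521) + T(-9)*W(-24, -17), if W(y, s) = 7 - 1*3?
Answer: 303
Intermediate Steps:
W(y, s) = 4 (W(y, s) = 7 - 3 = 4)
((195 - 377) + 521) + T(-9)*W(-24, -17) = ((195 - 377) + 521) - 9*4 = (-182 + 521) - 36 = 339 - 36 = 303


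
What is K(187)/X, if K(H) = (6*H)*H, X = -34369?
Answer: -209814/34369 ≈ -6.1047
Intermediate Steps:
K(H) = 6*H**2
K(187)/X = (6*187**2)/(-34369) = (6*34969)*(-1/34369) = 209814*(-1/34369) = -209814/34369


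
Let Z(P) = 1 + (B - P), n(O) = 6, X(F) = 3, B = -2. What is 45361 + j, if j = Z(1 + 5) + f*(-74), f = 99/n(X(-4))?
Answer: 44133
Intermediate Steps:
f = 33/2 (f = 99/6 = 99*(⅙) = 33/2 ≈ 16.500)
Z(P) = -1 - P (Z(P) = 1 + (-2 - P) = -1 - P)
j = -1228 (j = (-1 - (1 + 5)) + (33/2)*(-74) = (-1 - 1*6) - 1221 = (-1 - 6) - 1221 = -7 - 1221 = -1228)
45361 + j = 45361 - 1228 = 44133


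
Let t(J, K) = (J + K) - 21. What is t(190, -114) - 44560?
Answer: -44505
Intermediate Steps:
t(J, K) = -21 + J + K
t(190, -114) - 44560 = (-21 + 190 - 114) - 44560 = 55 - 44560 = -44505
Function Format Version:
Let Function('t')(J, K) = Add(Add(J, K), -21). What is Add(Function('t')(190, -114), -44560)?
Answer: -44505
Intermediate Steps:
Function('t')(J, K) = Add(-21, J, K)
Add(Function('t')(190, -114), -44560) = Add(Add(-21, 190, -114), -44560) = Add(55, -44560) = -44505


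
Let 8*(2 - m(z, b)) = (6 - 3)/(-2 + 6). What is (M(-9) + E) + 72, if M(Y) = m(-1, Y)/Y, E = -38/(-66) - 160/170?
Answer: 3846545/53856 ≈ 71.423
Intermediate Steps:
E = -205/561 (E = -38*(-1/66) - 160*1/170 = 19/33 - 16/17 = -205/561 ≈ -0.36542)
m(z, b) = 61/32 (m(z, b) = 2 - (6 - 3)/(8*(-2 + 6)) = 2 - 3/(8*4) = 2 - ⅛*¾ = 2 - 3/32 = 61/32)
M(Y) = 61/(32*Y)
(M(-9) + E) + 72 = ((61/32)/(-9) - 205/561) + 72 = ((61/32)*(-⅑) - 205/561) + 72 = (-61/288 - 205/561) + 72 = -31087/53856 + 72 = 3846545/53856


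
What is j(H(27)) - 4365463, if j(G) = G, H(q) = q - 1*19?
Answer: -4365455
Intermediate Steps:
H(q) = -19 + q (H(q) = q - 19 = -19 + q)
j(H(27)) - 4365463 = (-19 + 27) - 4365463 = 8 - 4365463 = -4365455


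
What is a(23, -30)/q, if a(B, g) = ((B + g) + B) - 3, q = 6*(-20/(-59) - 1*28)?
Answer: -767/9792 ≈ -0.078329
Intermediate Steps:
q = -9792/59 (q = 6*(-20*(-1/59) - 28) = 6*(20/59 - 28) = 6*(-1632/59) = -9792/59 ≈ -165.97)
a(B, g) = -3 + g + 2*B (a(B, g) = (g + 2*B) - 3 = -3 + g + 2*B)
a(23, -30)/q = (-3 - 30 + 2*23)/(-9792/59) = (-3 - 30 + 46)*(-59/9792) = 13*(-59/9792) = -767/9792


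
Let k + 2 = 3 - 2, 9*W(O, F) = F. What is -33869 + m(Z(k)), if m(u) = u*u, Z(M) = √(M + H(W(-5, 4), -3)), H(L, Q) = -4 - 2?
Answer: -33876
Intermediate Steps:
W(O, F) = F/9
k = -1 (k = -2 + (3 - 2) = -2 + 1 = -1)
H(L, Q) = -6
Z(M) = √(-6 + M) (Z(M) = √(M - 6) = √(-6 + M))
m(u) = u²
-33869 + m(Z(k)) = -33869 + (√(-6 - 1))² = -33869 + (√(-7))² = -33869 + (I*√7)² = -33869 - 7 = -33876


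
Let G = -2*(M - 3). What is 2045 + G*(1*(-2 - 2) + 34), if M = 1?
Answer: 2165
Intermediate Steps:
G = 4 (G = -2*(1 - 3) = -2*(-2) = 4)
2045 + G*(1*(-2 - 2) + 34) = 2045 + 4*(1*(-2 - 2) + 34) = 2045 + 4*(1*(-4) + 34) = 2045 + 4*(-4 + 34) = 2045 + 4*30 = 2045 + 120 = 2165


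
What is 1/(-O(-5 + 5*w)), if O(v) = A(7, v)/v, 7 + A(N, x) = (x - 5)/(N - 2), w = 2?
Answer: 5/7 ≈ 0.71429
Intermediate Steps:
A(N, x) = -7 + (-5 + x)/(-2 + N) (A(N, x) = -7 + (x - 5)/(N - 2) = -7 + (-5 + x)/(-2 + N))
O(v) = (-8 + v/5)/v (O(v) = ((9 + v - 7*7)/(-2 + 7))/v = ((9 + v - 49)/5)/v = ((-40 + v)/5)/v = (-8 + v/5)/v)
1/(-O(-5 + 5*w)) = 1/(-(-40 + (-5 + 5*2))/(5*(-5 + 5*2))) = 1/(-(-40 + (-5 + 10))/(5*(-5 + 10))) = 1/(-(-40 + 5)/(5*5)) = 1/(-(-35)/(5*5)) = 1/(-1*(-7/5)) = 1/(7/5) = 5/7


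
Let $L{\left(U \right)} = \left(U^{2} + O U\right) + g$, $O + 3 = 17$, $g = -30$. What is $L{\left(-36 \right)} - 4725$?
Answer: $-3963$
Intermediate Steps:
$O = 14$ ($O = -3 + 17 = 14$)
$L{\left(U \right)} = -30 + U^{2} + 14 U$ ($L{\left(U \right)} = \left(U^{2} + 14 U\right) - 30 = -30 + U^{2} + 14 U$)
$L{\left(-36 \right)} - 4725 = \left(-30 + \left(-36\right)^{2} + 14 \left(-36\right)\right) - 4725 = \left(-30 + 1296 - 504\right) - 4725 = 762 - 4725 = -3963$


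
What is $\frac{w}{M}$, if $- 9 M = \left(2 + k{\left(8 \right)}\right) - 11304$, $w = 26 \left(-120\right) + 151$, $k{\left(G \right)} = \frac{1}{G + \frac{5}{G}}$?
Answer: $- \frac{1843749}{779830} \approx -2.3643$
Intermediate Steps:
$w = -2969$ ($w = -3120 + 151 = -2969$)
$M = \frac{779830}{621}$ ($M = - \frac{\left(2 + \frac{8}{5 + 8^{2}}\right) - 11304}{9} = - \frac{\left(2 + \frac{8}{5 + 64}\right) - 11304}{9} = - \frac{\left(2 + \frac{8}{69}\right) - 11304}{9} = - \frac{\frac{146}{69} - 11304}{9} = \left(- \frac{1}{9}\right) \left(- \frac{779830}{69}\right) = \frac{779830}{621} \approx 1255.8$)
$\frac{w}{M} = - \frac{2969}{\frac{779830}{621}} = \left(-2969\right) \frac{621}{779830} = - \frac{1843749}{779830}$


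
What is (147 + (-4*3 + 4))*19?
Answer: 2641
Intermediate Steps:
(147 + (-4*3 + 4))*19 = (147 + (-12 + 4))*19 = (147 - 8)*19 = 139*19 = 2641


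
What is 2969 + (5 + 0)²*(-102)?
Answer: 419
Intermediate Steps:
2969 + (5 + 0)²*(-102) = 2969 + 5²*(-102) = 2969 + 25*(-102) = 2969 - 2550 = 419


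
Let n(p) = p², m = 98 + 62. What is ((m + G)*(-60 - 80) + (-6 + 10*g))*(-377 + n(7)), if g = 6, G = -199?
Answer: -1808592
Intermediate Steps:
m = 160
((m + G)*(-60 - 80) + (-6 + 10*g))*(-377 + n(7)) = ((160 - 199)*(-60 - 80) + (-6 + 10*6))*(-377 + 7²) = (-39*(-140) + (-6 + 60))*(-377 + 49) = (5460 + 54)*(-328) = 5514*(-328) = -1808592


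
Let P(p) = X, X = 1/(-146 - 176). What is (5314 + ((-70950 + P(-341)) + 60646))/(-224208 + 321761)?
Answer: -1606781/31412066 ≈ -0.051152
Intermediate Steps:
X = -1/322 (X = 1/(-322) = -1/322 ≈ -0.0031056)
P(p) = -1/322
(5314 + ((-70950 + P(-341)) + 60646))/(-224208 + 321761) = (5314 + ((-70950 - 1/322) + 60646))/(-224208 + 321761) = (5314 + (-22845901/322 + 60646))/97553 = (5314 - 3317889/322)*(1/97553) = -1606781/322*1/97553 = -1606781/31412066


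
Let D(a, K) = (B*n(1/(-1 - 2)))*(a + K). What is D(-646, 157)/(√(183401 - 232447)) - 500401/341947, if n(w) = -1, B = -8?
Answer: -500401/341947 + 1956*I*√49046/24523 ≈ -1.4634 + 17.664*I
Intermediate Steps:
D(a, K) = 8*K + 8*a (D(a, K) = (-8*(-1))*(a + K) = 8*(K + a) = 8*K + 8*a)
D(-646, 157)/(√(183401 - 232447)) - 500401/341947 = (8*157 + 8*(-646))/(√(183401 - 232447)) - 500401/341947 = (1256 - 5168)/(√(-49046)) - 500401*1/341947 = -3912*(-I*√49046/49046) - 500401/341947 = -(-1956)*I*√49046/24523 - 500401/341947 = 1956*I*√49046/24523 - 500401/341947 = -500401/341947 + 1956*I*√49046/24523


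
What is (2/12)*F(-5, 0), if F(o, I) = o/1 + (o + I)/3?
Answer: -10/9 ≈ -1.1111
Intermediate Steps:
F(o, I) = I/3 + 4*o/3 (F(o, I) = o*1 + (I + o)*(⅓) = o + (I/3 + o/3) = I/3 + 4*o/3)
(2/12)*F(-5, 0) = (2/12)*((⅓)*0 + (4/3)*(-5)) = ((1/12)*2)*(0 - 20/3) = (⅙)*(-20/3) = -10/9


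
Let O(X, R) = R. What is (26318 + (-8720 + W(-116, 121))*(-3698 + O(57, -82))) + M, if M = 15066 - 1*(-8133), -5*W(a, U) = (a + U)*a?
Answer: 32572637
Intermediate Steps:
W(a, U) = -a*(U + a)/5 (W(a, U) = -(a + U)*a/5 = -(U + a)*a/5 = -a*(U + a)/5)
M = 23199 (M = 15066 + 8133 = 23199)
(26318 + (-8720 + W(-116, 121))*(-3698 + O(57, -82))) + M = (26318 + (-8720 - ⅕*(-116)*(121 - 116))*(-3698 - 82)) + 23199 = (26318 + (-8720 - ⅕*(-116)*5)*(-3780)) + 23199 = (26318 + (-8720 + 116)*(-3780)) + 23199 = (26318 - 8604*(-3780)) + 23199 = (26318 + 32523120) + 23199 = 32549438 + 23199 = 32572637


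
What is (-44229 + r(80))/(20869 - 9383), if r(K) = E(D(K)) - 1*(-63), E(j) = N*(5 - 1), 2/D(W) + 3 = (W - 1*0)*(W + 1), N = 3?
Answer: -22077/5743 ≈ -3.8442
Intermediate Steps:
D(W) = 2/(-3 + W*(1 + W)) (D(W) = 2/(-3 + (W - 1*0)*(W + 1)) = 2/(-3 + (W + 0)*(1 + W)) = 2/(-3 + W*(1 + W)))
E(j) = 12 (E(j) = 3*(5 - 1) = 3*4 = 12)
r(K) = 75 (r(K) = 12 - 1*(-63) = 12 + 63 = 75)
(-44229 + r(80))/(20869 - 9383) = (-44229 + 75)/(20869 - 9383) = -44154/11486 = -44154*1/11486 = -22077/5743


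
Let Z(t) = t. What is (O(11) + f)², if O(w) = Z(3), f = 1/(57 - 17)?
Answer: 14641/1600 ≈ 9.1506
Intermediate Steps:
f = 1/40 ≈ 0.025000
O(w) = 3
(O(11) + f)² = (3 + 1/40)² = (121/40)² = 14641/1600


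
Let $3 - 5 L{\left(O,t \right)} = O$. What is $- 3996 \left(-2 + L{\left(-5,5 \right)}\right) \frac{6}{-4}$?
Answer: $- \frac{11988}{5} \approx -2397.6$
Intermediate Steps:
$L{\left(O,t \right)} = \frac{3}{5} - \frac{O}{5}$
$- 3996 \left(-2 + L{\left(-5,5 \right)}\right) \frac{6}{-4} = - 3996 \left(-2 + \left(\frac{3}{5} - -1\right)\right) \frac{6}{-4} = - 3996 \left(-2 + \left(\frac{3}{5} + 1\right)\right) 6 \left(- \frac{1}{4}\right) = - 3996 \left(-2 + \frac{8}{5}\right) \left(- \frac{3}{2}\right) = - 3996 \left(\left(- \frac{2}{5}\right) \left(- \frac{3}{2}\right)\right) = \left(-3996\right) \frac{3}{5} = - \frac{11988}{5}$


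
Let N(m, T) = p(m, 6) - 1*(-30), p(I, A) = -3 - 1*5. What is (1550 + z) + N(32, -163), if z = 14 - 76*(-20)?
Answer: 3106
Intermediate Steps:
p(I, A) = -8 (p(I, A) = -3 - 5 = -8)
z = 1534 (z = 14 + 1520 = 1534)
N(m, T) = 22 (N(m, T) = -8 - 1*(-30) = -8 + 30 = 22)
(1550 + z) + N(32, -163) = (1550 + 1534) + 22 = 3084 + 22 = 3106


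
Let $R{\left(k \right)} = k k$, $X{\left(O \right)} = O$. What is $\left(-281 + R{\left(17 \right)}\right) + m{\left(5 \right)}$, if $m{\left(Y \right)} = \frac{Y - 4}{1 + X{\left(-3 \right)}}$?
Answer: $\frac{15}{2} \approx 7.5$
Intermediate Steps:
$R{\left(k \right)} = k^{2}$
$m{\left(Y \right)} = 2 - \frac{Y}{2}$ ($m{\left(Y \right)} = \frac{Y - 4}{1 - 3} = \frac{-4 + Y}{-2} = \left(-4 + Y\right) \left(- \frac{1}{2}\right) = 2 - \frac{Y}{2}$)
$\left(-281 + R{\left(17 \right)}\right) + m{\left(5 \right)} = \left(-281 + 17^{2}\right) + \left(2 - \frac{5}{2}\right) = \left(-281 + 289\right) + \left(2 - \frac{5}{2}\right) = 8 - \frac{1}{2} = \frac{15}{2}$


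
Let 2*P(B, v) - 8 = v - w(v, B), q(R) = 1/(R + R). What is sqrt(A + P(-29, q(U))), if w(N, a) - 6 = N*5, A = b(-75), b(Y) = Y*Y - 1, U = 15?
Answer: sqrt(1265610)/15 ≈ 75.000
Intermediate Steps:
b(Y) = -1 + Y**2 (b(Y) = Y**2 - 1 = -1 + Y**2)
A = 5624 (A = -1 + (-75)**2 = -1 + 5625 = 5624)
w(N, a) = 6 + 5*N (w(N, a) = 6 + N*5 = 6 + 5*N)
q(R) = 1/(2*R)
P(B, v) = 1 - 2*v (P(B, v) = 4 + (v - (6 + 5*v))/2 = 4 + (v + (-6 - 5*v))/2 = 4 + (-6 - 4*v)/2 = 4 + (-3 - 2*v) = 1 - 2*v)
sqrt(A + P(-29, q(U))) = sqrt(5624 + (1 - 1/15)) = sqrt(5624 + 14/15) = sqrt(84374/15) = sqrt(1265610)/15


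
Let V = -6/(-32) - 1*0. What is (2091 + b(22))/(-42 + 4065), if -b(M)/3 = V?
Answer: 11149/21456 ≈ 0.51962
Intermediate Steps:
V = 3/16 (V = -6*(-1/32) + 0 = 3/16 + 0 = 3/16 ≈ 0.18750)
b(M) = -9/16 (b(M) = -3*3/16 = -9/16)
(2091 + b(22))/(-42 + 4065) = (2091 - 9/16)/(-42 + 4065) = (33447/16)/4023 = (33447/16)*(1/4023) = 11149/21456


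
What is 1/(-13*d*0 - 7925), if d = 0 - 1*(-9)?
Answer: -1/7925 ≈ -0.00012618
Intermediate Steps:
d = 9 (d = 0 + 9 = 9)
1/(-13*d*0 - 7925) = 1/(-13*9*0 - 7925) = 1/(-117*0 - 7925) = 1/(0 - 7925) = 1/(-7925) = -1/7925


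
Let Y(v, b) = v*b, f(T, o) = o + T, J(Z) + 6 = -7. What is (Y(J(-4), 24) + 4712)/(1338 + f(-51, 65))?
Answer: 550/169 ≈ 3.2544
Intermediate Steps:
J(Z) = -13 (J(Z) = -6 - 7 = -13)
f(T, o) = T + o
Y(v, b) = b*v
(Y(J(-4), 24) + 4712)/(1338 + f(-51, 65)) = (24*(-13) + 4712)/(1338 + (-51 + 65)) = (-312 + 4712)/(1338 + 14) = 4400/1352 = 4400*(1/1352) = 550/169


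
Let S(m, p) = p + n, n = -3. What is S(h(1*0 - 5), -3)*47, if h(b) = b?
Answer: -282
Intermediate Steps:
S(m, p) = -3 + p (S(m, p) = p - 3 = -3 + p)
S(h(1*0 - 5), -3)*47 = (-3 - 3)*47 = -6*47 = -282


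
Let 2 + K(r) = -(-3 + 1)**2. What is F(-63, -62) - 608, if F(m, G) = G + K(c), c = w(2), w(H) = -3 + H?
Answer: -676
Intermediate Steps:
c = -1 (c = -3 + 2 = -1)
K(r) = -6 (K(r) = -2 - (-3 + 1)**2 = -2 - 1*(-2)**2 = -2 - 1*4 = -2 - 4 = -6)
F(m, G) = -6 + G (F(m, G) = G - 6 = -6 + G)
F(-63, -62) - 608 = (-6 - 62) - 608 = -68 - 608 = -676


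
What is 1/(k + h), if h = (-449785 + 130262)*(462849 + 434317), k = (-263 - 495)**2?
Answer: -1/286664597254 ≈ -3.4884e-12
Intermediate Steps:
k = 574564 (k = (-758)**2 = 574564)
h = -286665171818 (h = -319523*897166 = -286665171818)
1/(k + h) = 1/(574564 - 286665171818) = 1/(-286664597254) = -1/286664597254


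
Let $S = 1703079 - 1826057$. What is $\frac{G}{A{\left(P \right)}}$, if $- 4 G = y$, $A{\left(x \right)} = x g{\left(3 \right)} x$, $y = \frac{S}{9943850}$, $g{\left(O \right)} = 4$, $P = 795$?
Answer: $\frac{61489}{50278094370000} \approx 1.223 \cdot 10^{-9}$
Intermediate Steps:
$S = -122978$ ($S = 1703079 - 1826057 = -122978$)
$y = - \frac{61489}{4971925}$ ($y = - \frac{122978}{9943850} = \left(-122978\right) \frac{1}{9943850} = - \frac{61489}{4971925} \approx -0.012367$)
$A{\left(x \right)} = 4 x^{2}$ ($A{\left(x \right)} = x 4 x = 4 x x = 4 x^{2}$)
$G = \frac{61489}{19887700}$ ($G = \left(- \frac{1}{4}\right) \left(- \frac{61489}{4971925}\right) = \frac{61489}{19887700} \approx 0.0030918$)
$\frac{G}{A{\left(P \right)}} = \frac{61489}{19887700 \cdot 4 \cdot 795^{2}} = \frac{61489}{19887700 \cdot 4 \cdot 632025} = \frac{61489}{19887700 \cdot 2528100} = \frac{61489}{19887700} \cdot \frac{1}{2528100} = \frac{61489}{50278094370000}$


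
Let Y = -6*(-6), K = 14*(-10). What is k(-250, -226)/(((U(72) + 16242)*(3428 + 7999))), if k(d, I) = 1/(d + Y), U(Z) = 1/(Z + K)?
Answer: -34/1350404979495 ≈ -2.5178e-11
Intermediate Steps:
K = -140
Y = 36
U(Z) = 1/(-140 + Z) (U(Z) = 1/(Z - 140) = 1/(-140 + Z))
k(d, I) = 1/(36 + d) (k(d, I) = 1/(d + 36) = 1/(36 + d))
k(-250, -226)/(((U(72) + 16242)*(3428 + 7999))) = 1/((36 - 250)*(((1/(-140 + 72) + 16242)*(3428 + 7999)))) = 1/((-214)*(((1/(-68) + 16242)*11427))) = -1/(11427*(-1/68 + 16242))/214 = -1/(214*((1104455/68)*11427)) = -1/(214*12620607285/68) = -1/214*68/12620607285 = -34/1350404979495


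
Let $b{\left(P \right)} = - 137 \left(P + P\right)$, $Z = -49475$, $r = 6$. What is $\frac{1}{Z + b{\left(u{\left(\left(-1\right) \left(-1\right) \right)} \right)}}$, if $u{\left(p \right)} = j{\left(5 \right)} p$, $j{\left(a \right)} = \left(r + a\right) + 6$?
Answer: $- \frac{1}{54133} \approx -1.8473 \cdot 10^{-5}$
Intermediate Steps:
$j{\left(a \right)} = 12 + a$ ($j{\left(a \right)} = \left(6 + a\right) + 6 = 12 + a$)
$u{\left(p \right)} = 17 p$ ($u{\left(p \right)} = \left(12 + 5\right) p = 17 p$)
$b{\left(P \right)} = - 274 P$ ($b{\left(P \right)} = - 137 \cdot 2 P = - 274 P$)
$\frac{1}{Z + b{\left(u{\left(\left(-1\right) \left(-1\right) \right)} \right)}} = \frac{1}{-49475 - 274 \cdot 17 \left(\left(-1\right) \left(-1\right)\right)} = \frac{1}{-49475 - 274 \cdot 17 \cdot 1} = \frac{1}{-49475 - 4658} = \frac{1}{-54133} = - \frac{1}{54133}$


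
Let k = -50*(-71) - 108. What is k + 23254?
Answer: 26696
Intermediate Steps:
k = 3442 (k = 3550 - 108 = 3442)
k + 23254 = 3442 + 23254 = 26696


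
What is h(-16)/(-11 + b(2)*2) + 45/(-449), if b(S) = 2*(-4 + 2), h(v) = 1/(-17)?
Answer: -14086/145027 ≈ -0.097127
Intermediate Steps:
h(v) = -1/17
b(S) = -4 (b(S) = 2*(-2) = -4)
h(-16)/(-11 + b(2)*2) + 45/(-449) = -1/(17*(-11 - 4*2)) + 45/(-449) = -1/(17*(-11 - 8)) + 45*(-1/449) = -1/17/(-19) - 45/449 = -1/17*(-1/19) - 45/449 = 1/323 - 45/449 = -14086/145027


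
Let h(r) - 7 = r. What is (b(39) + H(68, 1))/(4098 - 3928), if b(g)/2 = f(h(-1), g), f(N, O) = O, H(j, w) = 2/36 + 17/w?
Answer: 1711/3060 ≈ 0.55915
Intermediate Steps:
H(j, w) = 1/18 + 17/w (H(j, w) = 2*(1/36) + 17/w = 1/18 + 17/w)
h(r) = 7 + r
b(g) = 2*g
(b(39) + H(68, 1))/(4098 - 3928) = (2*39 + (1/18)*(306 + 1)/1)/(4098 - 3928) = (78 + (1/18)*1*307)/170 = (78 + 307/18)*(1/170) = (1711/18)*(1/170) = 1711/3060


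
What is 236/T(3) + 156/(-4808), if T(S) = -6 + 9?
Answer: 283555/3606 ≈ 78.634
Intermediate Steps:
T(S) = 3
236/T(3) + 156/(-4808) = 236/3 + 156/(-4808) = 236*(⅓) + 156*(-1/4808) = 236/3 - 39/1202 = 283555/3606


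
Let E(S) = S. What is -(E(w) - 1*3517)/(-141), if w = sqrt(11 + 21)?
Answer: -3517/141 + 4*sqrt(2)/141 ≈ -24.903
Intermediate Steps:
w = 4*sqrt(2) (w = sqrt(32) = 4*sqrt(2) ≈ 5.6569)
-(E(w) - 1*3517)/(-141) = -(4*sqrt(2) - 1*3517)/(-141) = -(4*sqrt(2) - 3517)*(-1/141) = -(-3517 + 4*sqrt(2))*(-1/141) = (3517 - 4*sqrt(2))*(-1/141) = -3517/141 + 4*sqrt(2)/141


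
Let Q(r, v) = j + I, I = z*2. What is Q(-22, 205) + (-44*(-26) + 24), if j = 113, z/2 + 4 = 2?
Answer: 1273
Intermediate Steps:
z = -4 (z = -8 + 2*2 = -8 + 4 = -4)
I = -8 (I = -4*2 = -8)
Q(r, v) = 105 (Q(r, v) = 113 - 8 = 105)
Q(-22, 205) + (-44*(-26) + 24) = 105 + (-44*(-26) + 24) = 105 + (1144 + 24) = 105 + 1168 = 1273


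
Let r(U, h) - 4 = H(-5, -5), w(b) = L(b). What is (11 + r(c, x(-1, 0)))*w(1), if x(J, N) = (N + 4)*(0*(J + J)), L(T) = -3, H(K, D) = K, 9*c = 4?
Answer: -30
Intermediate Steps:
c = 4/9 (c = (⅑)*4 = 4/9 ≈ 0.44444)
w(b) = -3
x(J, N) = 0 (x(J, N) = (4 + N)*(0*(2*J)) = (4 + N)*0 = 0)
r(U, h) = -1 (r(U, h) = 4 - 5 = -1)
(11 + r(c, x(-1, 0)))*w(1) = (11 - 1)*(-3) = 10*(-3) = -30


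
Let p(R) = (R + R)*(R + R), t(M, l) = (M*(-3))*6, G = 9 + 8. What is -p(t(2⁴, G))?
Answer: -331776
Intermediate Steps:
G = 17
t(M, l) = -18*M (t(M, l) = -3*M*6 = -18*M)
p(R) = 4*R² (p(R) = (2*R)*(2*R) = 4*R²)
-p(t(2⁴, G)) = -4*(-18*2⁴)² = -4*(-18*16)² = -4*(-288)² = -4*82944 = -1*331776 = -331776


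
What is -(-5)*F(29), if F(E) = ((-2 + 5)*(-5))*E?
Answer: -2175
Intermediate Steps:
F(E) = -15*E (F(E) = (3*(-5))*E = -15*E)
-(-5)*F(29) = -(-5)*(-15*29) = -(-5)*(-435) = -1*2175 = -2175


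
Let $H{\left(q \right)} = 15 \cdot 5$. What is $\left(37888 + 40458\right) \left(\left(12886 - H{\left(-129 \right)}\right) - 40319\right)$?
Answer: $-2155141768$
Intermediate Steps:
$H{\left(q \right)} = 75$
$\left(37888 + 40458\right) \left(\left(12886 - H{\left(-129 \right)}\right) - 40319\right) = \left(37888 + 40458\right) \left(\left(12886 - 75\right) - 40319\right) = 78346 \left(\left(12886 - 75\right) - 40319\right) = 78346 \left(12811 - 40319\right) = 78346 \left(-27508\right) = -2155141768$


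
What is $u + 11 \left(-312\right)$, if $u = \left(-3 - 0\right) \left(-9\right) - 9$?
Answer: $-3414$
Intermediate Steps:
$u = 18$ ($u = \left(-3 + 0\right) \left(-9\right) - 9 = \left(-3\right) \left(-9\right) - 9 = 27 - 9 = 18$)
$u + 11 \left(-312\right) = 18 + 11 \left(-312\right) = 18 - 3432 = -3414$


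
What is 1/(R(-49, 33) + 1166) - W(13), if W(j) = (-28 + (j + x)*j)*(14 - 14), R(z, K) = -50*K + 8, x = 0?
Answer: -1/476 ≈ -0.0021008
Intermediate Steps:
R(z, K) = 8 - 50*K
W(j) = 0 (W(j) = (-28 + (j + 0)*j)*(14 - 14) = (-28 + j*j)*0 = (-28 + j**2)*0 = 0)
1/(R(-49, 33) + 1166) - W(13) = 1/((8 - 50*33) + 1166) - 1*0 = 1/((8 - 1650) + 1166) + 0 = 1/(-1642 + 1166) + 0 = 1/(-476) + 0 = -1/476 + 0 = -1/476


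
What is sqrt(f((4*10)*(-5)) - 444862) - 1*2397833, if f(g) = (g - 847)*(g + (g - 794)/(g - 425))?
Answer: -2397833 + 2*I*sqrt(37051117)/25 ≈ -2.3978e+6 + 486.96*I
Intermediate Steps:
f(g) = (-847 + g)*(g + (-794 + g)/(-425 + g))
sqrt(f((4*10)*(-5)) - 444862) - 1*2397833 = sqrt((672518 + ((4*10)*(-5))**3 - 1271*((4*10)*(-5))**2 + 358334*((4*10)*(-5)))/(-425 + (4*10)*(-5)) - 444862) - 1*2397833 = sqrt((672518 + (40*(-5))**3 - 1271*(40*(-5))**2 + 358334*(40*(-5)))/(-425 + 40*(-5)) - 444862) - 2397833 = sqrt((672518 + (-200)**3 - 1271*(-200)**2 + 358334*(-200))/(-425 - 200) - 444862) - 2397833 = sqrt((672518 - 8000000 - 1271*40000 - 71666800)/(-625) - 444862) - 2397833 = sqrt(-(672518 - 8000000 - 50840000 - 71666800)/625 - 444862) - 2397833 = sqrt(-1/625*(-129834282) - 444862) - 2397833 = sqrt(129834282/625 - 444862) - 2397833 = sqrt(-148204468/625) - 2397833 = 2*I*sqrt(37051117)/25 - 2397833 = -2397833 + 2*I*sqrt(37051117)/25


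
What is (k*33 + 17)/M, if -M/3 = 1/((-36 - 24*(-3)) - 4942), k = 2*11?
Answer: 3645158/3 ≈ 1.2151e+6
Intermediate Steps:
k = 22
M = 3/4906 (M = -3/((-36 - 24*(-3)) - 4942) = -3/((-36 + 72) - 4942) = -3/(36 - 4942) = -3/(-4906) = -3*(-1/4906) = 3/4906 ≈ 0.00061150)
(k*33 + 17)/M = (22*33 + 17)/(3/4906) = (726 + 17)*(4906/3) = 743*(4906/3) = 3645158/3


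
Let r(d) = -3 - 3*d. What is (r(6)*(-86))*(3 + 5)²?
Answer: 115584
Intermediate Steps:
(r(6)*(-86))*(3 + 5)² = ((-3 - 3*6)*(-86))*(3 + 5)² = ((-3 - 18)*(-86))*8² = -21*(-86)*64 = 1806*64 = 115584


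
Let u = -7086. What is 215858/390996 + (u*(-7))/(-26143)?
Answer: -6875503949/5110904214 ≈ -1.3453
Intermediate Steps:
215858/390996 + (u*(-7))/(-26143) = 215858/390996 - 7086*(-7)/(-26143) = 215858*(1/390996) + 49602*(-1/26143) = 107929/195498 - 49602/26143 = -6875503949/5110904214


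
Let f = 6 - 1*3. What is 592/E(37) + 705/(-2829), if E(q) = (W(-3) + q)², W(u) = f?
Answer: 11391/94300 ≈ 0.12080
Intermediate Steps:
f = 3 (f = 6 - 3 = 3)
W(u) = 3
E(q) = (3 + q)²
592/E(37) + 705/(-2829) = 592/((3 + 37)²) + 705/(-2829) = 592/(40²) + 705*(-1/2829) = 592/1600 - 235/943 = 592*(1/1600) - 235/943 = 37/100 - 235/943 = 11391/94300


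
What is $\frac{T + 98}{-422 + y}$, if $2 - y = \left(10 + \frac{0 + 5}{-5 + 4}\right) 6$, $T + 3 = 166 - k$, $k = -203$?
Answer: $- \frac{232}{225} \approx -1.0311$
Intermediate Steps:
$T = 366$ ($T = -3 + \left(166 - -203\right) = -3 + \left(166 + 203\right) = -3 + 369 = 366$)
$y = -28$ ($y = 2 - \left(10 + \frac{0 + 5}{-5 + 4}\right) 6 = 2 - \left(10 + \frac{5}{-1}\right) 6 = 2 - \left(10 + 5 \left(-1\right)\right) 6 = 2 - \left(10 - 5\right) 6 = 2 - 5 \cdot 6 = 2 - 30 = -28$)
$\frac{T + 98}{-422 + y} = \frac{366 + 98}{-422 - 28} = \frac{464}{-450} = 464 \left(- \frac{1}{450}\right) = - \frac{232}{225}$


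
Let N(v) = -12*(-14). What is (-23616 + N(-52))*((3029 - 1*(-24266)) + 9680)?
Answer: -866989800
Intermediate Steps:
N(v) = 168
(-23616 + N(-52))*((3029 - 1*(-24266)) + 9680) = (-23616 + 168)*((3029 - 1*(-24266)) + 9680) = -23448*((3029 + 24266) + 9680) = -23448*(27295 + 9680) = -23448*36975 = -866989800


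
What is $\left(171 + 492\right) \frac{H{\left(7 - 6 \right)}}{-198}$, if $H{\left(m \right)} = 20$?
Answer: $- \frac{2210}{33} \approx -66.97$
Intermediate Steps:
$\left(171 + 492\right) \frac{H{\left(7 - 6 \right)}}{-198} = \left(171 + 492\right) \frac{20}{-198} = 663 \cdot 20 \left(- \frac{1}{198}\right) = 663 \left(- \frac{10}{99}\right) = - \frac{2210}{33}$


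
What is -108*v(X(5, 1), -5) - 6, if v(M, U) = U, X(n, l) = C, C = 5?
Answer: 534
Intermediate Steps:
X(n, l) = 5
-108*v(X(5, 1), -5) - 6 = -108*(-5) - 6 = -27*(-20) - 6 = 540 - 6 = 534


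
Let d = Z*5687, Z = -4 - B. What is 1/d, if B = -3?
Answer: -1/5687 ≈ -0.00017584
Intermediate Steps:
Z = -1 (Z = -4 - 1*(-3) = -4 + 3 = -1)
d = -5687 (d = -1*5687 = -5687)
1/d = 1/(-5687) = -1/5687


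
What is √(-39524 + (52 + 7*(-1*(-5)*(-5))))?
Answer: I*√39647 ≈ 199.12*I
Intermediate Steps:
√(-39524 + (52 + 7*(-1*(-5)*(-5)))) = √(-39524 + (52 + 7*(5*(-5)))) = √(-39524 + (52 + 7*(-25))) = √(-39524 + (52 - 175)) = √(-39524 - 123) = √(-39647) = I*√39647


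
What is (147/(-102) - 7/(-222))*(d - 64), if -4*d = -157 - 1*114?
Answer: -3325/629 ≈ -5.2862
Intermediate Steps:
d = 271/4 (d = -(-157 - 1*114)/4 = -(-157 - 114)/4 = -¼*(-271) = 271/4 ≈ 67.750)
(147/(-102) - 7/(-222))*(d - 64) = (147/(-102) - 7/(-222))*(271/4 - 64) = (147*(-1/102) - 7*(-1/222))*(15/4) = (-49/34 + 7/222)*(15/4) = -2660/1887*15/4 = -3325/629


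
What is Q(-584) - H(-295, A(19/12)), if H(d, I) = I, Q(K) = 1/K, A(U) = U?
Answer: -2777/1752 ≈ -1.5850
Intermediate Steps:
Q(-584) - H(-295, A(19/12)) = 1/(-584) - 19/12 = -1/584 - 19/12 = -2777/1752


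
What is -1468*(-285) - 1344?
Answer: 417036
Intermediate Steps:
-1468*(-285) - 1344 = 418380 - 1344 = 417036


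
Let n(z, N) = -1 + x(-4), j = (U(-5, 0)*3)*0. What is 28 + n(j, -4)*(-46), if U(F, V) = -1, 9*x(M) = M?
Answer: 850/9 ≈ 94.444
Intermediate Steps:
x(M) = M/9
j = 0 (j = -1*3*0 = -3*0 = 0)
n(z, N) = -13/9 (n(z, N) = -1 + (⅑)*(-4) = -1 - 4/9 = -13/9)
28 + n(j, -4)*(-46) = 28 - 13/9*(-46) = 28 + 598/9 = 850/9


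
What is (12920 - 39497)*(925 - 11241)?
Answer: 274168332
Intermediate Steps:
(12920 - 39497)*(925 - 11241) = -26577*(-10316) = 274168332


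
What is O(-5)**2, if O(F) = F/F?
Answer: 1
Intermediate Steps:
O(F) = 1
O(-5)**2 = 1**2 = 1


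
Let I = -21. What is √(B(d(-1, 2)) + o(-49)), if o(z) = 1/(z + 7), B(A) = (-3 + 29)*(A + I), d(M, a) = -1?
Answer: 155*I*√42/42 ≈ 23.917*I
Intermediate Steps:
B(A) = -546 + 26*A (B(A) = (-3 + 29)*(A - 21) = 26*(-21 + A) = -546 + 26*A)
o(z) = 1/(7 + z)
√(B(d(-1, 2)) + o(-49)) = √((-546 + 26*(-1)) + 1/(7 - 49)) = √((-546 - 26) + 1/(-42)) = √(-572 - 1/42) = √(-24025/42) = 155*I*√42/42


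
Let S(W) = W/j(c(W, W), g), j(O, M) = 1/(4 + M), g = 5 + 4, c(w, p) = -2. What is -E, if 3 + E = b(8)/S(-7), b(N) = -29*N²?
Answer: -1583/91 ≈ -17.396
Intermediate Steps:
g = 9
S(W) = 13*W (S(W) = W/(1/(4 + 9)) = W/(1/13) = W*13 = 13*W)
E = 1583/91 (E = -3 + (-29*8²)/((13*(-7))) = -3 - 29*64/(-91) = -3 - 1856*(-1/91) = -3 + 1856/91 = 1583/91 ≈ 17.396)
-E = -1*1583/91 = -1583/91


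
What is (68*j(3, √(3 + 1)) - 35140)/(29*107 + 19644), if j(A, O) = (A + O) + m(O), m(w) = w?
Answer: -34664/22747 ≈ -1.5239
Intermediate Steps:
j(A, O) = A + 2*O (j(A, O) = (A + O) + O = A + 2*O)
(68*j(3, √(3 + 1)) - 35140)/(29*107 + 19644) = (68*(3 + 2*√(3 + 1)) - 35140)/(29*107 + 19644) = (68*(3 + 2*√4) - 35140)/(3103 + 19644) = (68*(3 + 2*2) - 35140)/22747 = (68*(3 + 4) - 35140)*(1/22747) = (68*7 - 35140)*(1/22747) = (476 - 35140)*(1/22747) = -34664*1/22747 = -34664/22747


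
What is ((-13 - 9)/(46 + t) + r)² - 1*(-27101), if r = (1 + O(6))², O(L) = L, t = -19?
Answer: 21449230/729 ≈ 29423.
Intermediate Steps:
r = 49 (r = (1 + 6)² = 7² = 49)
((-13 - 9)/(46 + t) + r)² - 1*(-27101) = ((-13 - 9)/(46 - 19) + 49)² - 1*(-27101) = (-22/27 + 49)² + 27101 = (1301/27)² + 27101 = 1692601/729 + 27101 = 21449230/729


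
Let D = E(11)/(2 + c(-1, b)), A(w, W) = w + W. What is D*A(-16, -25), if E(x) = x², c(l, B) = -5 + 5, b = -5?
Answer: -4961/2 ≈ -2480.5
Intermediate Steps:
c(l, B) = 0
A(w, W) = W + w
D = 121/2 (D = 11²/(2 + 0) = 121/2 ≈ 60.500)
D*A(-16, -25) = 121*(-25 - 16)/2 = (121/2)*(-41) = -4961/2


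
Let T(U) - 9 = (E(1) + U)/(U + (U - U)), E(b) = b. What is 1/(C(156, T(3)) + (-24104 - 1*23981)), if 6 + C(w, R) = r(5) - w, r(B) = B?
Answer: -1/48242 ≈ -2.0729e-5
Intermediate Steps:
T(U) = 9 + (1 + U)/U (T(U) = 9 + (1 + U)/(U + (U - U)) = 9 + (1 + U)/(U + 0) = 9 + (1 + U)/U)
C(w, R) = -1 - w (C(w, R) = -6 + (5 - w) = -1 - w)
1/(C(156, T(3)) + (-24104 - 1*23981)) = 1/((-1 - 1*156) + (-24104 - 1*23981)) = 1/((-1 - 156) + (-24104 - 23981)) = 1/(-157 - 48085) = 1/(-48242) = -1/48242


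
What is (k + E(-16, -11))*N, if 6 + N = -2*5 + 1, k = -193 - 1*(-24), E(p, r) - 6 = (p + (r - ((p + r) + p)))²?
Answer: -1395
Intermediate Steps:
E(p, r) = 6 + p² (E(p, r) = 6 + (p + (r - ((p + r) + p)))² = 6 + (p + (r - (r + 2*p)))² = 6 + (p + (r + (-r - 2*p)))² = 6 + (p - 2*p)² = 6 + (-p)² = 6 + p²)
k = -169 (k = -193 + 24 = -169)
N = -15 (N = -6 + (-2*5 + 1) = -6 + (-10 + 1) = -6 - 9 = -15)
(k + E(-16, -11))*N = (-169 + (6 + (-16)²))*(-15) = (-169 + (6 + 256))*(-15) = (-169 + 262)*(-15) = 93*(-15) = -1395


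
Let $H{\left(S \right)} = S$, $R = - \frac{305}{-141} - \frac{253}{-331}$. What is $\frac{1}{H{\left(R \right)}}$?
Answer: $\frac{46671}{136628} \approx 0.34159$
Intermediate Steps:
$R = \frac{136628}{46671}$ ($R = \left(-305\right) \left(- \frac{1}{141}\right) - - \frac{253}{331} = \frac{305}{141} + \frac{253}{331} = \frac{136628}{46671} \approx 2.9275$)
$\frac{1}{H{\left(R \right)}} = \frac{1}{\frac{136628}{46671}} = \frac{46671}{136628}$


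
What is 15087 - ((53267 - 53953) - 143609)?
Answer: 159382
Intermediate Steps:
15087 - ((53267 - 53953) - 143609) = 15087 - (-686 - 143609) = 15087 - 1*(-144295) = 15087 + 144295 = 159382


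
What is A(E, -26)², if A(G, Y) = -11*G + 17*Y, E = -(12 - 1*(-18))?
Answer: 12544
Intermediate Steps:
E = -30 (E = -(12 + 18) = -1*30 = -30)
A(E, -26)² = (-11*(-30) + 17*(-26))² = (330 - 442)² = (-112)² = 12544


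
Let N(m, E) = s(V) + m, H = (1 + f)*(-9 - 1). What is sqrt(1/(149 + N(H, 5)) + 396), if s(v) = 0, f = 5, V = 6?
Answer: sqrt(3136805)/89 ≈ 19.900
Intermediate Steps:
H = -60 (H = (1 + 5)*(-9 - 1) = 6*(-10) = -60)
N(m, E) = m (N(m, E) = 0 + m = m)
sqrt(1/(149 + N(H, 5)) + 396) = sqrt(1/(149 - 60) + 396) = sqrt(1/89 + 396) = sqrt(35245/89) = sqrt(3136805)/89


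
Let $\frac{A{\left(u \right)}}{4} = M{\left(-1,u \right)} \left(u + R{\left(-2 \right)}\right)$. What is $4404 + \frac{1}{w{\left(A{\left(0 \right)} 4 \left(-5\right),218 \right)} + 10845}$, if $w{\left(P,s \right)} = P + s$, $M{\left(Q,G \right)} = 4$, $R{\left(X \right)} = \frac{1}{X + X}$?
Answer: $\frac{49073773}{11143} \approx 4404.0$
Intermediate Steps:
$R{\left(X \right)} = \frac{1}{2 X}$
$A{\left(u \right)} = -4 + 16 u$ ($A{\left(u \right)} = 4 \cdot 4 \left(u + \frac{1}{2 \left(-2\right)}\right) = 4 \cdot 4 \left(u + \frac{1}{2} \left(- \frac{1}{2}\right)\right) = 4 \cdot 4 \left(u - \frac{1}{4}\right) = 4 \cdot 4 \left(- \frac{1}{4} + u\right) = 4 \left(-1 + 4 u\right) = -4 + 16 u$)
$4404 + \frac{1}{w{\left(A{\left(0 \right)} 4 \left(-5\right),218 \right)} + 10845} = 4404 + \frac{1}{\left(\left(-4 + 16 \cdot 0\right) 4 \left(-5\right) + 218\right) + 10845} = 4404 + \frac{1}{\left(\left(-4 + 0\right) 4 \left(-5\right) + 218\right) + 10845} = 4404 + \frac{1}{\left(\left(-4\right) 4 \left(-5\right) + 218\right) + 10845} = 4404 + \frac{1}{\left(\left(-16\right) \left(-5\right) + 218\right) + 10845} = 4404 + \frac{1}{\left(80 + 218\right) + 10845} = 4404 + \frac{1}{298 + 10845} = 4404 + \frac{1}{11143} = \frac{49073773}{11143}$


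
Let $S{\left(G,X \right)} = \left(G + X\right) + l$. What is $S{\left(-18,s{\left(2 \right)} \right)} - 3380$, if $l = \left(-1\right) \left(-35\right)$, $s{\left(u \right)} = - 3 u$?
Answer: $-3369$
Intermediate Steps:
$l = 35$
$S{\left(G,X \right)} = 35 + G + X$ ($S{\left(G,X \right)} = \left(G + X\right) + 35 = 35 + G + X$)
$S{\left(-18,s{\left(2 \right)} \right)} - 3380 = \left(35 - 18 - 6\right) - 3380 = 11 - 3380 = -3369$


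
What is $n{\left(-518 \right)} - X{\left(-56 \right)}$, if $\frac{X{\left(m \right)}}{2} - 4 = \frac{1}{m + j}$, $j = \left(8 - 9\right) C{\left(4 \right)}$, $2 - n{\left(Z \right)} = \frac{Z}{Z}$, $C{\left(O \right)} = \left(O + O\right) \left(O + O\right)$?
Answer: $- \frac{419}{60} \approx -6.9833$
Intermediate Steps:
$C{\left(O \right)} = 4 O^{2}$ ($C{\left(O \right)} = 2 O 2 O = 4 O^{2}$)
$n{\left(Z \right)} = 1$ ($n{\left(Z \right)} = 2 - \frac{Z}{Z} = 2 - 1 = 1$)
$j = -64$ ($j = \left(8 - 9\right) 4 \cdot 4^{2} = - 4 \cdot 16 = \left(-1\right) 64 = -64$)
$X{\left(m \right)} = 8 + \frac{2}{-64 + m}$ ($X{\left(m \right)} = 8 + \frac{2}{m - 64} = 8 + \frac{2}{-64 + m}$)
$n{\left(-518 \right)} - X{\left(-56 \right)} = 1 - \frac{2 \left(-255 + 4 \left(-56\right)\right)}{-64 - 56} = 1 - \frac{2 \left(-255 - 224\right)}{-120} = 1 - 2 \left(- \frac{1}{120}\right) \left(-479\right) = 1 - \frac{479}{60} = - \frac{419}{60}$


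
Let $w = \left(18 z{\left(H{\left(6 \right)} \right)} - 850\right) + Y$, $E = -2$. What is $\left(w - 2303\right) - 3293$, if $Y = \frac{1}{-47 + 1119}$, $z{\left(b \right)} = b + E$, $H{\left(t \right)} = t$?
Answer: $- \frac{6832927}{1072} \approx -6374.0$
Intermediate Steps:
$z{\left(b \right)} = -2 + b$ ($z{\left(b \right)} = b - 2 = -2 + b$)
$Y = \frac{1}{1072} \approx 0.00093284$
$w = - \frac{834015}{1072}$ ($w = \left(18 \left(-2 + 6\right) - 850\right) + \frac{1}{1072} = \left(18 \cdot 4 - 850\right) + \frac{1}{1072} = \left(72 - 850\right) + \frac{1}{1072} = -778 + \frac{1}{1072} = - \frac{834015}{1072} \approx -778.0$)
$\left(w - 2303\right) - 3293 = \left(- \frac{834015}{1072} - 2303\right) - 3293 = - \frac{3302831}{1072} - 3293 = - \frac{6832927}{1072}$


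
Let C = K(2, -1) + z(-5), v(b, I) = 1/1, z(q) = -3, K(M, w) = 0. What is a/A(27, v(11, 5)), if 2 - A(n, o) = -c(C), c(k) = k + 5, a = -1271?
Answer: -1271/4 ≈ -317.75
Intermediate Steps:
v(b, I) = 1
C = -3 (C = 0 - 3 = -3)
c(k) = 5 + k
A(n, o) = 4 (A(n, o) = 2 - (-1)*(5 - 3) = 2 - (-1)*2 = 2 - 1*(-2) = 2 + 2 = 4)
a/A(27, v(11, 5)) = -1271/4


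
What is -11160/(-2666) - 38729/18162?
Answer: 1603813/780966 ≈ 2.0536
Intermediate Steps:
-11160/(-2666) - 38729/18162 = -11160*(-1/2666) - 38729*1/18162 = 180/43 - 38729/18162 = 1603813/780966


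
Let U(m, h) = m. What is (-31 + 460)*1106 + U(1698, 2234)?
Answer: 476172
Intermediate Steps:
(-31 + 460)*1106 + U(1698, 2234) = (-31 + 460)*1106 + 1698 = 429*1106 + 1698 = 474474 + 1698 = 476172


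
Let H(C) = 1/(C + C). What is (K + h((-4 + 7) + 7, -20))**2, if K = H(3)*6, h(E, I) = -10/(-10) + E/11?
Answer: 1024/121 ≈ 8.4628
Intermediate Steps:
H(C) = 1/(2*C)
h(E, I) = 1 + E/11 (h(E, I) = -10*(-1/10) + E*(1/11) = 1 + E/11)
K = 1 (K = ((1/2)/3)*6 = ((1/2)*(1/3))*6 = (1/6)*6 = 1)
(K + h((-4 + 7) + 7, -20))**2 = (1 + (1 + ((-4 + 7) + 7)/11))**2 = (1 + (1 + (3 + 7)/11))**2 = (1 + (1 + (1/11)*10))**2 = (1 + (1 + 10/11))**2 = (1 + 21/11)**2 = (32/11)**2 = 1024/121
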